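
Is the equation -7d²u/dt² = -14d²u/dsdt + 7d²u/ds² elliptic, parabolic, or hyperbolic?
Rewriting in standard form: -7d²u/ds² + 14d²u/dsdt - 7d²u/dt² = 0. Computing B² - 4AC with A = -7, B = 14, C = -7: discriminant = 0 (zero). Answer: parabolic.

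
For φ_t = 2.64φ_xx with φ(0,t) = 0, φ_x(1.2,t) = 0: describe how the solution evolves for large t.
φ → 0. Heat escapes through the Dirichlet boundary.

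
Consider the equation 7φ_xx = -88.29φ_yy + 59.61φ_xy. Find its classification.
Rewriting in standard form: 7φ_xx - 59.61φ_xy + 88.29φ_yy = 0. Hyperbolic. (A = 7, B = -59.61, C = 88.29 gives B² - 4AC = 1081.2321.)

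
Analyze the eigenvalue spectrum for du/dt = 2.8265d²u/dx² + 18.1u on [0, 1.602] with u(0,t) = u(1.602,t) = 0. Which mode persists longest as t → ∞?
Eigenvalues: λₙ = 2.8265n²π²/1.602² - 18.1.
First three modes:
  n=1: λ₁ = 2.8265π²/1.602² - 18.1 ≈ -7.23
  n=2: λ₂ = 11.306π²/1.602² - 18.1 ≈ 25.379
  n=3: λ₃ = 25.4385π²/1.602² - 18.1 ≈ 79.729
Since 2.8265π²/1.602² ≈ 10.87 < 18.1, λ₁ < 0.
The n=1 mode grows fastest (−λₙ is largest for n=1) → dominates.
Asymptotic: u ~ c₁ sin(πx/1.602) e^{7.23t} (exponential growth at rate −λ₁ ≈ 7.23).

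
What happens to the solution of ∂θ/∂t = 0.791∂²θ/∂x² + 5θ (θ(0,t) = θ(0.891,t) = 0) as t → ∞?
θ → 0. Diffusion dominates reaction (r=5 < κπ²/L²≈9.83); solution decays.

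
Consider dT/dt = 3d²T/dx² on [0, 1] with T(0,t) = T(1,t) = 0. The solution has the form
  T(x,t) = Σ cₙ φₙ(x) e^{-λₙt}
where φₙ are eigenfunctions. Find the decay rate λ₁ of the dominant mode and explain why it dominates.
Eigenvalues: λₙ = 3n²π².
First three modes:
  n=1: λ₁ = 3π² ≈ 29.609
  n=2: λ₂ = 12π² ≈ 118.435 (4× faster decay)
  n=3: λ₃ = 27π² ≈ 266.479 (9× faster decay)
As t → ∞, higher modes decay exponentially faster. The n=1 mode dominates: T ~ c₁ sin(πx) e^{-λ₁t}.
Decay rate: λ₁ = 3π² ≈ 29.609.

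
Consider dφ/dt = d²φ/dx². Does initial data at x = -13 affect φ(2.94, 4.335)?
Yes, for any finite x. The heat equation has infinite propagation speed, so all initial data affects all points at any t > 0.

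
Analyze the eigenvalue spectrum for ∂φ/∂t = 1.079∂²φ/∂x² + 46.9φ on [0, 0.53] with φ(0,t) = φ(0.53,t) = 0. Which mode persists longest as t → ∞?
Eigenvalues: λₙ = 1.079n²π²/0.53² - 46.9.
First three modes:
  n=1: λ₁ = 1.079π²/0.53² - 46.9 ≈ -8.989
  n=2: λ₂ = 4.316π²/0.53² - 46.9 ≈ 104.745
  n=3: λ₃ = 9.711π²/0.53² - 46.9 ≈ 294.302
Since 1.079π²/0.53² ≈ 37.911 < 46.9, λ₁ < 0.
The n=1 mode grows fastest (−λₙ is largest for n=1) → dominates.
Asymptotic: φ ~ c₁ sin(πx/0.53) e^{8.989t} (exponential growth at rate −λ₁ ≈ 8.989).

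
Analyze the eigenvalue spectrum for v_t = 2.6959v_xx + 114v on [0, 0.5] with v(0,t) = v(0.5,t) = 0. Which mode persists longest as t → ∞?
Eigenvalues: λₙ = 2.6959n²π²/0.5² - 114.
First three modes:
  n=1: λ₁ = 2.6959π²/0.5² - 114 ≈ -7.57
  n=2: λ₂ = 10.7836π²/0.5² - 114 ≈ 311.719
  n=3: λ₃ = 24.2631π²/0.5² - 114 ≈ 843.869
Since 2.6959π²/0.5² ≈ 106.43 < 114, λ₁ < 0.
The n=1 mode grows fastest (−λₙ is largest for n=1) → dominates.
Asymptotic: v ~ c₁ sin(πx/0.5) e^{7.57t} (exponential growth at rate −λ₁ ≈ 7.57).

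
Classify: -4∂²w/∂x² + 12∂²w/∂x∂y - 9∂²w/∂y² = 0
Parabolic (discriminant = 0).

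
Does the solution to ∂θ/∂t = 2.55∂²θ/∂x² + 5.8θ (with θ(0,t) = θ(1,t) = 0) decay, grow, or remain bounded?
θ → 0. Diffusion dominates reaction (r=5.8 < κπ²/L²≈25.17); solution decays.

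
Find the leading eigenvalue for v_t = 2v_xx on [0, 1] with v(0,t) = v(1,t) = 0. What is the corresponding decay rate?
Eigenvalues: λₙ = 2n²π².
First three modes:
  n=1: λ₁ = 2π² ≈ 19.739
  n=2: λ₂ = 8π² ≈ 78.957 (4× faster decay)
  n=3: λ₃ = 18π² ≈ 177.653 (9× faster decay)
As t → ∞, higher modes decay exponentially faster. The n=1 mode dominates: v ~ c₁ sin(πx) e^{-λ₁t}.
Decay rate: λ₁ = 2π² ≈ 19.739.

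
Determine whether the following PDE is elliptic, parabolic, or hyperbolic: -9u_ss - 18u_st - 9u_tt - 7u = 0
Coefficients: A = -9, B = -18, C = -9. B² - 4AC = 0, which is zero, so the equation is parabolic.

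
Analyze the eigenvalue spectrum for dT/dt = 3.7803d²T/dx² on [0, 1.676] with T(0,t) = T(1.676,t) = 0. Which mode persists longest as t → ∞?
Eigenvalues: λₙ = 3.7803n²π²/1.676².
First three modes:
  n=1: λ₁ = 3.7803π²/1.676² ≈ 13.282
  n=2: λ₂ = 15.1212π²/1.676² ≈ 53.13 (4× faster decay)
  n=3: λ₃ = 34.0227π²/1.676² ≈ 119.542 (9× faster decay)
As t → ∞, higher modes decay exponentially faster. The n=1 mode dominates: T ~ c₁ sin(πx/1.676) e^{-λ₁t}.
Decay rate: λ₁ = 3.7803π²/1.676² ≈ 13.282.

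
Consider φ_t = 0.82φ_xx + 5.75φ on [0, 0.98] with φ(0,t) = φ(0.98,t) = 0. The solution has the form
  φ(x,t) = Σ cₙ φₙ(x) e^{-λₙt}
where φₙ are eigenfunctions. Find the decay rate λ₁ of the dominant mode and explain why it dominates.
Eigenvalues: λₙ = 0.82n²π²/0.98² - 5.75.
First three modes:
  n=1: λ₁ = 0.82π²/0.98² - 5.75 ≈ 2.677
  n=2: λ₂ = 3.28π²/0.98² - 5.75 ≈ 27.957
  n=3: λ₃ = 7.38π²/0.98² - 5.75 ≈ 70.091
Since 0.82π²/0.98² ≈ 8.427 > 5.75, all λₙ > 0.
The n=1 mode decays slowest → dominates as t → ∞.
Asymptotic: φ ~ c₁ sin(πx/0.98) e^{-λ₁t} with decay rate λ₁ ≈ 2.677.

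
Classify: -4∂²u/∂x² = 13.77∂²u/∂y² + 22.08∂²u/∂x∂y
Rewriting in standard form: -4∂²u/∂x² - 22.08∂²u/∂x∂y - 13.77∂²u/∂y² = 0. Hyperbolic (discriminant = 267.2064).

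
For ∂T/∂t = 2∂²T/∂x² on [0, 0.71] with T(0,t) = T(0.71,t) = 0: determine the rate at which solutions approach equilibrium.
Eigenvalues: λₙ = 2n²π²/0.71².
First three modes:
  n=1: λ₁ = 2π²/0.71² ≈ 39.157
  n=2: λ₂ = 8π²/0.71² ≈ 156.629 (4× faster decay)
  n=3: λ₃ = 18π²/0.71² ≈ 352.416 (9× faster decay)
As t → ∞, higher modes decay exponentially faster. The n=1 mode dominates: T ~ c₁ sin(πx/0.71) e^{-λ₁t}.
Decay rate: λ₁ = 2π²/0.71² ≈ 39.157.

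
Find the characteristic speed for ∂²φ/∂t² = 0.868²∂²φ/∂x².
Speed = 0.868. Information travels along characteristics x = x₀ ± 0.868t.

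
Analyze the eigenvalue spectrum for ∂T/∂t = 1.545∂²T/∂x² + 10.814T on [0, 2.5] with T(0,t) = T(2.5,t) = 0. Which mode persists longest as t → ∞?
Eigenvalues: λₙ = 1.545n²π²/2.5² - 10.814.
First three modes:
  n=1: λ₁ = 1.545π²/2.5² - 10.814 ≈ -8.374
  n=2: λ₂ = 6.18π²/2.5² - 10.814 ≈ -1.055
  n=3: λ₃ = 13.905π²/2.5² - 10.814 ≈ 11.144
Since 1.545π²/2.5² ≈ 2.44 < 10.814, λ₁ < 0.
The n=1 mode grows fastest (−λₙ is largest for n=1) → dominates.
Asymptotic: T ~ c₁ sin(πx/2.5) e^{8.374t} (exponential growth at rate −λ₁ ≈ 8.374).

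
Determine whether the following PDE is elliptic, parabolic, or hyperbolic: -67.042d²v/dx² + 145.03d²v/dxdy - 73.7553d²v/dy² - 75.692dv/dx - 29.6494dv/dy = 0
Coefficients: A = -67.042, B = 145.03, C = -73.7553. B² - 4AC = 1254.8896096, which is positive, so the equation is hyperbolic.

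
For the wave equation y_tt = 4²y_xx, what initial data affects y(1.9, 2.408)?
Domain of dependence: [-7.732, 11.532]. Signals travel at speed 4, so data within |x - 1.9| ≤ 4·2.408 = 9.632 can reach the point.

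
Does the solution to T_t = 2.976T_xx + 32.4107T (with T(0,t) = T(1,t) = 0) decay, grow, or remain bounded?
T grows unboundedly. Reaction dominates diffusion (r=32.4107 > κπ²/L²≈29.37); solution grows exponentially.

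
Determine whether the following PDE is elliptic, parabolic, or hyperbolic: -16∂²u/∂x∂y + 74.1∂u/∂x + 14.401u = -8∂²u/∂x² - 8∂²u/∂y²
Rewriting in standard form: 8∂²u/∂x² - 16∂²u/∂x∂y + 8∂²u/∂y² + 74.1∂u/∂x + 14.401u = 0. Coefficients: A = 8, B = -16, C = 8. B² - 4AC = 0, which is zero, so the equation is parabolic.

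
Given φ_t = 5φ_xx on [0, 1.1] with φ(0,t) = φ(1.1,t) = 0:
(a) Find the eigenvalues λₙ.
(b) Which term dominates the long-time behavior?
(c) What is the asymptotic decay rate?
Eigenvalues: λₙ = 5n²π²/1.1².
First three modes:
  n=1: λ₁ = 5π²/1.1² ≈ 40.783
  n=2: λ₂ = 20π²/1.1² ≈ 163.134 (4× faster decay)
  n=3: λ₃ = 45π²/1.1² ≈ 367.051 (9× faster decay)
As t → ∞, higher modes decay exponentially faster. The n=1 mode dominates: φ ~ c₁ sin(πx/1.1) e^{-λ₁t}.
Decay rate: λ₁ = 5π²/1.1² ≈ 40.783.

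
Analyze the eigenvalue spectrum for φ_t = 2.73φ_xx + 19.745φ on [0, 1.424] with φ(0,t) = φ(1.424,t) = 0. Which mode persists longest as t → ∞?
Eigenvalues: λₙ = 2.73n²π²/1.424² - 19.745.
First three modes:
  n=1: λ₁ = 2.73π²/1.424² - 19.745 ≈ -6.458
  n=2: λ₂ = 10.92π²/1.424² - 19.745 ≈ 33.405
  n=3: λ₃ = 24.57π²/1.424² - 19.745 ≈ 99.842
Since 2.73π²/1.424² ≈ 13.287 < 19.745, λ₁ < 0.
The n=1 mode grows fastest (−λₙ is largest for n=1) → dominates.
Asymptotic: φ ~ c₁ sin(πx/1.424) e^{6.458t} (exponential growth at rate −λ₁ ≈ 6.458).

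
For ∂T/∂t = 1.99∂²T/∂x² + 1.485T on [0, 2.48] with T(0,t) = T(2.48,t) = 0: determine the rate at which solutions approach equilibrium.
Eigenvalues: λₙ = 1.99n²π²/2.48² - 1.485.
First three modes:
  n=1: λ₁ = 1.99π²/2.48² - 1.485 ≈ 1.708
  n=2: λ₂ = 7.96π²/2.48² - 1.485 ≈ 11.288
  n=3: λ₃ = 17.91π²/2.48² - 1.485 ≈ 27.255
Since 1.99π²/2.48² ≈ 3.193 > 1.485, all λₙ > 0.
The n=1 mode decays slowest → dominates as t → ∞.
Asymptotic: T ~ c₁ sin(πx/2.48) e^{-λ₁t} with decay rate λ₁ ≈ 1.708.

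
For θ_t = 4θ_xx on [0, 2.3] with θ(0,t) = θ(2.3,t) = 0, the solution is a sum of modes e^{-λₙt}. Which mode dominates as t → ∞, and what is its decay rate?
Eigenvalues: λₙ = 4n²π²/2.3².
First three modes:
  n=1: λ₁ = 4π²/2.3² ≈ 7.463
  n=2: λ₂ = 16π²/2.3² ≈ 29.851 (4× faster decay)
  n=3: λ₃ = 36π²/2.3² ≈ 67.166 (9× faster decay)
As t → ∞, higher modes decay exponentially faster. The n=1 mode dominates: θ ~ c₁ sin(πx/2.3) e^{-λ₁t}.
Decay rate: λ₁ = 4π²/2.3² ≈ 7.463.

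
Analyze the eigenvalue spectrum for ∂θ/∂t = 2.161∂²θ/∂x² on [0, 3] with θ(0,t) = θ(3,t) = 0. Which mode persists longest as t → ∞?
Eigenvalues: λₙ = 2.161n²π²/3².
First three modes:
  n=1: λ₁ = 2.161π²/3² ≈ 2.37
  n=2: λ₂ = 8.644π²/3² ≈ 9.479 (4× faster decay)
  n=3: λ₃ = 19.449π²/3² ≈ 21.328 (9× faster decay)
As t → ∞, higher modes decay exponentially faster. The n=1 mode dominates: θ ~ c₁ sin(πx/3) e^{-λ₁t}.
Decay rate: λ₁ = 2.161π²/3² ≈ 2.37.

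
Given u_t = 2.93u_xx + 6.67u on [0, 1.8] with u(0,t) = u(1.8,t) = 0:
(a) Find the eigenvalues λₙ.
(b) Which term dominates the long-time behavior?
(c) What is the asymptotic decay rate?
Eigenvalues: λₙ = 2.93n²π²/1.8² - 6.67.
First three modes:
  n=1: λ₁ = 2.93π²/1.8² - 6.67 ≈ 2.255
  n=2: λ₂ = 11.72π²/1.8² - 6.67 ≈ 29.031
  n=3: λ₃ = 26.37π²/1.8² - 6.67 ≈ 73.658
Since 2.93π²/1.8² ≈ 8.925 > 6.67, all λₙ > 0.
The n=1 mode decays slowest → dominates as t → ∞.
Asymptotic: u ~ c₁ sin(πx/1.8) e^{-λ₁t} with decay rate λ₁ ≈ 2.255.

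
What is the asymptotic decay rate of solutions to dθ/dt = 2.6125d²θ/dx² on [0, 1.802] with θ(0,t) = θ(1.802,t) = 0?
Eigenvalues: λₙ = 2.6125n²π²/1.802².
First three modes:
  n=1: λ₁ = 2.6125π²/1.802² ≈ 7.94
  n=2: λ₂ = 10.45π²/1.802² ≈ 31.762 (4× faster decay)
  n=3: λ₃ = 23.5125π²/1.802² ≈ 71.464 (9× faster decay)
As t → ∞, higher modes decay exponentially faster. The n=1 mode dominates: θ ~ c₁ sin(πx/1.802) e^{-λ₁t}.
Decay rate: λ₁ = 2.6125π²/1.802² ≈ 7.94.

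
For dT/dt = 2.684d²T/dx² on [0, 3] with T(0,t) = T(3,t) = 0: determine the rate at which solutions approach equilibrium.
Eigenvalues: λₙ = 2.684n²π²/3².
First three modes:
  n=1: λ₁ = 2.684π²/3² ≈ 2.943
  n=2: λ₂ = 10.736π²/3² ≈ 11.773 (4× faster decay)
  n=3: λ₃ = 24.156π²/3² ≈ 26.49 (9× faster decay)
As t → ∞, higher modes decay exponentially faster. The n=1 mode dominates: T ~ c₁ sin(πx/3) e^{-λ₁t}.
Decay rate: λ₁ = 2.684π²/3² ≈ 2.943.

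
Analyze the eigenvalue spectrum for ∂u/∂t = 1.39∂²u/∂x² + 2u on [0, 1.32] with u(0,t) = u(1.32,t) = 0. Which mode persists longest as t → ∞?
Eigenvalues: λₙ = 1.39n²π²/1.32² - 2.
First three modes:
  n=1: λ₁ = 1.39π²/1.32² - 2 ≈ 5.873
  n=2: λ₂ = 5.56π²/1.32² - 2 ≈ 29.494
  n=3: λ₃ = 12.51π²/1.32² - 2 ≈ 68.861
Since 1.39π²/1.32² ≈ 7.873 > 2, all λₙ > 0.
The n=1 mode decays slowest → dominates as t → ∞.
Asymptotic: u ~ c₁ sin(πx/1.32) e^{-λ₁t} with decay rate λ₁ ≈ 5.873.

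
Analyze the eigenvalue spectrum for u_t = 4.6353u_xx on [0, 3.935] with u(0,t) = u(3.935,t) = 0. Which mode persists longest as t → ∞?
Eigenvalues: λₙ = 4.6353n²π²/3.935².
First three modes:
  n=1: λ₁ = 4.6353π²/3.935² ≈ 2.955
  n=2: λ₂ = 18.5412π²/3.935² ≈ 11.818 (4× faster decay)
  n=3: λ₃ = 41.7177π²/3.935² ≈ 26.591 (9× faster decay)
As t → ∞, higher modes decay exponentially faster. The n=1 mode dominates: u ~ c₁ sin(πx/3.935) e^{-λ₁t}.
Decay rate: λ₁ = 4.6353π²/3.935² ≈ 2.955.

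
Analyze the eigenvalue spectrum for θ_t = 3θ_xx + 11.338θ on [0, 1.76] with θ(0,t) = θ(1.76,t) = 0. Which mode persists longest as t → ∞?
Eigenvalues: λₙ = 3n²π²/1.76² - 11.338.
First three modes:
  n=1: λ₁ = 3π²/1.76² - 11.338 ≈ -1.779
  n=2: λ₂ = 12π²/1.76² - 11.338 ≈ 26.897
  n=3: λ₃ = 27π²/1.76² - 11.338 ≈ 74.69
Since 3π²/1.76² ≈ 9.559 < 11.338, λ₁ < 0.
The n=1 mode grows fastest (−λₙ is largest for n=1) → dominates.
Asymptotic: θ ~ c₁ sin(πx/1.76) e^{1.779t} (exponential growth at rate −λ₁ ≈ 1.779).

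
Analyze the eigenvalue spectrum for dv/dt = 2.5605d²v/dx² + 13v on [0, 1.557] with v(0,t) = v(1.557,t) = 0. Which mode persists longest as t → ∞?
Eigenvalues: λₙ = 2.5605n²π²/1.557² - 13.
First three modes:
  n=1: λ₁ = 2.5605π²/1.557² - 13 ≈ -2.576
  n=2: λ₂ = 10.242π²/1.557² - 13 ≈ 28.697
  n=3: λ₃ = 23.0445π²/1.557² - 13 ≈ 80.819
Since 2.5605π²/1.557² ≈ 10.424 < 13, λ₁ < 0.
The n=1 mode grows fastest (−λₙ is largest for n=1) → dominates.
Asymptotic: v ~ c₁ sin(πx/1.557) e^{2.576t} (exponential growth at rate −λ₁ ≈ 2.576).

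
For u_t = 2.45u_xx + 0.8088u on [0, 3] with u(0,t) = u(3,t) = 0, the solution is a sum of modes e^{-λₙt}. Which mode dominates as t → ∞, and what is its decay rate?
Eigenvalues: λₙ = 2.45n²π²/3² - 0.8088.
First three modes:
  n=1: λ₁ = 2.45π²/3² - 0.8088 ≈ 1.878
  n=2: λ₂ = 9.8π²/3² - 0.8088 ≈ 9.938
  n=3: λ₃ = 22.05π²/3² - 0.8088 ≈ 23.372
Since 2.45π²/3² ≈ 2.687 > 0.8088, all λₙ > 0.
The n=1 mode decays slowest → dominates as t → ∞.
Asymptotic: u ~ c₁ sin(πx/3) e^{-λ₁t} with decay rate λ₁ ≈ 1.878.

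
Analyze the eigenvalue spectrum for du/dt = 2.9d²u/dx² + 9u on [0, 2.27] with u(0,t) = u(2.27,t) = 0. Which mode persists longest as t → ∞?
Eigenvalues: λₙ = 2.9n²π²/2.27² - 9.
First three modes:
  n=1: λ₁ = 2.9π²/2.27² - 9 ≈ -3.445
  n=2: λ₂ = 11.6π²/2.27² - 9 ≈ 13.218
  n=3: λ₃ = 26.1π²/2.27² - 9 ≈ 40.991
Since 2.9π²/2.27² ≈ 5.555 < 9, λ₁ < 0.
The n=1 mode grows fastest (−λₙ is largest for n=1) → dominates.
Asymptotic: u ~ c₁ sin(πx/2.27) e^{3.445t} (exponential growth at rate −λ₁ ≈ 3.445).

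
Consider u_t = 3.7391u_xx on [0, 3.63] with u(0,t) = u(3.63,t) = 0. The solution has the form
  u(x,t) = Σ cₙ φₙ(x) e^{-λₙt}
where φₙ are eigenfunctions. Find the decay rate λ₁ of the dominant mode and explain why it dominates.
Eigenvalues: λₙ = 3.7391n²π²/3.63².
First three modes:
  n=1: λ₁ = 3.7391π²/3.63² ≈ 2.801
  n=2: λ₂ = 14.9564π²/3.63² ≈ 11.202 (4× faster decay)
  n=3: λ₃ = 33.6519π²/3.63² ≈ 25.206 (9× faster decay)
As t → ∞, higher modes decay exponentially faster. The n=1 mode dominates: u ~ c₁ sin(πx/3.63) e^{-λ₁t}.
Decay rate: λ₁ = 3.7391π²/3.63² ≈ 2.801.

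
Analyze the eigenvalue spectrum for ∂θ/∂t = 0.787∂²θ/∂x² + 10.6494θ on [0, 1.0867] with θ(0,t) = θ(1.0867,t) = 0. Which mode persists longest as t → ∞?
Eigenvalues: λₙ = 0.787n²π²/1.0867² - 10.6494.
First three modes:
  n=1: λ₁ = 0.787π²/1.0867² - 10.6494 ≈ -4.072
  n=2: λ₂ = 3.148π²/1.0867² - 10.6494 ≈ 15.66
  n=3: λ₃ = 7.083π²/1.0867² - 10.6494 ≈ 48.547
Since 0.787π²/1.0867² ≈ 6.577 < 10.6494, λ₁ < 0.
The n=1 mode grows fastest (−λₙ is largest for n=1) → dominates.
Asymptotic: θ ~ c₁ sin(πx/1.0867) e^{4.072t} (exponential growth at rate −λ₁ ≈ 4.072).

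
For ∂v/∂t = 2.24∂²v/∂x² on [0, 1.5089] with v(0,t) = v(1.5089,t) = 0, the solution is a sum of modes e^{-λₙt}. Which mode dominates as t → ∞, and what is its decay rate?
Eigenvalues: λₙ = 2.24n²π²/1.5089².
First three modes:
  n=1: λ₁ = 2.24π²/1.5089² ≈ 9.71
  n=2: λ₂ = 8.96π²/1.5089² ≈ 38.841 (4× faster decay)
  n=3: λ₃ = 20.16π²/1.5089² ≈ 87.392 (9× faster decay)
As t → ∞, higher modes decay exponentially faster. The n=1 mode dominates: v ~ c₁ sin(πx/1.5089) e^{-λ₁t}.
Decay rate: λ₁ = 2.24π²/1.5089² ≈ 9.71.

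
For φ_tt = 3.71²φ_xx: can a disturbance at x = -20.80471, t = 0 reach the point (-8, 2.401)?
No. The domain of dependence is [-16.90771, 0.90771], and -20.80471 is outside this interval.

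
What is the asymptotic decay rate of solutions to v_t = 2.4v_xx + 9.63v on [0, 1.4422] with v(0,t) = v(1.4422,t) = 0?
Eigenvalues: λₙ = 2.4n²π²/1.4422² - 9.63.
First three modes:
  n=1: λ₁ = 2.4π²/1.4422² - 9.63 ≈ 1.758
  n=2: λ₂ = 9.6π²/1.4422² - 9.63 ≈ 35.923
  n=3: λ₃ = 21.6π²/1.4422² - 9.63 ≈ 92.865
Since 2.4π²/1.4422² ≈ 11.388 > 9.63, all λₙ > 0.
The n=1 mode decays slowest → dominates as t → ∞.
Asymptotic: v ~ c₁ sin(πx/1.4422) e^{-λ₁t} with decay rate λ₁ ≈ 1.758.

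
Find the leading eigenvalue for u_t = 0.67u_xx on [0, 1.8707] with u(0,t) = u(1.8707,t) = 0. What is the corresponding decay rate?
Eigenvalues: λₙ = 0.67n²π²/1.8707².
First three modes:
  n=1: λ₁ = 0.67π²/1.8707² ≈ 1.89
  n=2: λ₂ = 2.68π²/1.8707² ≈ 7.558 (4× faster decay)
  n=3: λ₃ = 6.03π²/1.8707² ≈ 17.006 (9× faster decay)
As t → ∞, higher modes decay exponentially faster. The n=1 mode dominates: u ~ c₁ sin(πx/1.8707) e^{-λ₁t}.
Decay rate: λ₁ = 0.67π²/1.8707² ≈ 1.89.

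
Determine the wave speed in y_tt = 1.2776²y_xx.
Speed = 1.2776. Information travels along characteristics x = x₀ ± 1.2776t.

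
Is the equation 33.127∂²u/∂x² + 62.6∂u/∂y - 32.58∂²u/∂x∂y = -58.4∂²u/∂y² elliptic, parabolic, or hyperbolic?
Rewriting in standard form: 33.127∂²u/∂x² - 32.58∂²u/∂x∂y + 58.4∂²u/∂y² + 62.6∂u/∂y = 0. Computing B² - 4AC with A = 33.127, B = -32.58, C = 58.4: discriminant = -6677.0108 (negative). Answer: elliptic.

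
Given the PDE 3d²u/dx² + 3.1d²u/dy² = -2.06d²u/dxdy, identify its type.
Rewriting in standard form: 3d²u/dx² + 2.06d²u/dxdy + 3.1d²u/dy² = 0. The second-order coefficients are A = 3, B = 2.06, C = 3.1. Since B² - 4AC = -32.9564 < 0, this is an elliptic PDE.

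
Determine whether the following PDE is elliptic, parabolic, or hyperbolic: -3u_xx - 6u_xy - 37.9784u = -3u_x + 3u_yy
Rewriting in standard form: -3u_xx - 6u_xy - 3u_yy + 3u_x - 37.9784u = 0. Coefficients: A = -3, B = -6, C = -3. B² - 4AC = 0, which is zero, so the equation is parabolic.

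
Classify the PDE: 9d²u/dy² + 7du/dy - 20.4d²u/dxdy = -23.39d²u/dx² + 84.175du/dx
Rewriting in standard form: 23.39d²u/dx² - 20.4d²u/dxdy + 9d²u/dy² - 84.175du/dx + 7du/dy = 0. A = 23.39, B = -20.4, C = 9. Discriminant B² - 4AC = -425.88. Since -425.88 < 0, elliptic.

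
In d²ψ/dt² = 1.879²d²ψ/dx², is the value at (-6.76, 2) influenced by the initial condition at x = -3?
No. The domain of dependence is [-10.518, -3.002], and -3 is outside this interval.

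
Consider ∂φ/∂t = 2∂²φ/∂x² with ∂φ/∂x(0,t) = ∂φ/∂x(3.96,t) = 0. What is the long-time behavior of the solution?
As t → ∞, φ → constant (steady state). Heat is conserved (no flux at boundaries); solution approaches the spatial average.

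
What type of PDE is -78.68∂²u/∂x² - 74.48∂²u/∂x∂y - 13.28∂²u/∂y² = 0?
With A = -78.68, B = -74.48, C = -13.28, the discriminant is 1367.7888. This is a hyperbolic PDE.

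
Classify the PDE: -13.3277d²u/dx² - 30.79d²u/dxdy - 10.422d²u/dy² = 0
A = -13.3277, B = -30.79, C = -10.422. Discriminant B² - 4AC = 392.4189424. Since 392.4189424 > 0, hyperbolic.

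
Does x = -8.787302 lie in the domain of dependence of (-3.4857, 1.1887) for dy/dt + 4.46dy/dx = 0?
Yes. The characteristic through (-3.4857, 1.1887) passes through x = -8.787302.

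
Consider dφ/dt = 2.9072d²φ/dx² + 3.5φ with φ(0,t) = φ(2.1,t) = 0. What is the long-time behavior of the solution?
As t → ∞, φ → 0. Diffusion dominates reaction (r=3.5 < κπ²/L²≈6.51); solution decays.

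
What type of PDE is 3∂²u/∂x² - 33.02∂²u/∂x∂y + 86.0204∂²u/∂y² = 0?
With A = 3, B = -33.02, C = 86.0204, the discriminant is 58.0756. This is a hyperbolic PDE.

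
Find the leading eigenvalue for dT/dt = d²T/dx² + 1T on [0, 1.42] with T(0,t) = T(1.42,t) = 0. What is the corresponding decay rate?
Eigenvalues: λₙ = n²π²/1.42² - 1.
First three modes:
  n=1: λ₁ = π²/1.42² - 1 ≈ 3.895
  n=2: λ₂ = 4π²/1.42² - 1 ≈ 18.579
  n=3: λ₃ = 9π²/1.42² - 1 ≈ 43.052
Since π²/1.42² ≈ 4.895 > 1, all λₙ > 0.
The n=1 mode decays slowest → dominates as t → ∞.
Asymptotic: T ~ c₁ sin(πx/1.42) e^{-λ₁t} with decay rate λ₁ ≈ 3.895.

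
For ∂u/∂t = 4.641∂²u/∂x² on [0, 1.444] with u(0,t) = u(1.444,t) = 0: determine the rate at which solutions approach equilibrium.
Eigenvalues: λₙ = 4.641n²π²/1.444².
First three modes:
  n=1: λ₁ = 4.641π²/1.444² ≈ 21.967
  n=2: λ₂ = 18.564π²/1.444² ≈ 87.869 (4× faster decay)
  n=3: λ₃ = 41.769π²/1.444² ≈ 197.706 (9× faster decay)
As t → ∞, higher modes decay exponentially faster. The n=1 mode dominates: u ~ c₁ sin(πx/1.444) e^{-λ₁t}.
Decay rate: λ₁ = 4.641π²/1.444² ≈ 21.967.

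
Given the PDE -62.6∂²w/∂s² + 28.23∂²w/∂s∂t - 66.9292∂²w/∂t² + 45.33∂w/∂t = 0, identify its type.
The second-order coefficients are A = -62.6, B = 28.23, C = -66.9292. Since B² - 4AC = -15962.13878 < 0, this is an elliptic PDE.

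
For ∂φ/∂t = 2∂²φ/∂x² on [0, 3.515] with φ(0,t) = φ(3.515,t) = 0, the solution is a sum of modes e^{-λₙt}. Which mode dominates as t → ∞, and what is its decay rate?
Eigenvalues: λₙ = 2n²π²/3.515².
First three modes:
  n=1: λ₁ = 2π²/3.515² ≈ 1.598
  n=2: λ₂ = 8π²/3.515² ≈ 6.391 (4× faster decay)
  n=3: λ₃ = 18π²/3.515² ≈ 14.379 (9× faster decay)
As t → ∞, higher modes decay exponentially faster. The n=1 mode dominates: φ ~ c₁ sin(πx/3.515) e^{-λ₁t}.
Decay rate: λ₁ = 2π²/3.515² ≈ 1.598.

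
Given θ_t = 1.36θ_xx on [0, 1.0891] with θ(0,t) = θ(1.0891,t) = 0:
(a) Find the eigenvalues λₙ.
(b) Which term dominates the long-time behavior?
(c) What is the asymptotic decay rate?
Eigenvalues: λₙ = 1.36n²π²/1.0891².
First three modes:
  n=1: λ₁ = 1.36π²/1.0891² ≈ 11.316
  n=2: λ₂ = 5.44π²/1.0891² ≈ 45.265 (4× faster decay)
  n=3: λ₃ = 12.24π²/1.0891² ≈ 101.846 (9× faster decay)
As t → ∞, higher modes decay exponentially faster. The n=1 mode dominates: θ ~ c₁ sin(πx/1.0891) e^{-λ₁t}.
Decay rate: λ₁ = 1.36π²/1.0891² ≈ 11.316.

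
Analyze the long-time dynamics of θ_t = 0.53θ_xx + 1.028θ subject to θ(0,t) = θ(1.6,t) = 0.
Long-time behavior: θ → 0. Diffusion dominates reaction (r=1.028 < κπ²/L²≈2.04); solution decays.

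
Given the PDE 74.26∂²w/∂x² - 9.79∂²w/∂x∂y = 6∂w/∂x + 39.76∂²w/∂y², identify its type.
Rewriting in standard form: 74.26∂²w/∂x² - 9.79∂²w/∂x∂y - 39.76∂²w/∂y² - 6∂w/∂x = 0. The second-order coefficients are A = 74.26, B = -9.79, C = -39.76. Since B² - 4AC = 11906.1545 > 0, this is a hyperbolic PDE.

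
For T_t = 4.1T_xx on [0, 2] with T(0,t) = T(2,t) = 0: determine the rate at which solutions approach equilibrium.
Eigenvalues: λₙ = 4.1n²π²/2².
First three modes:
  n=1: λ₁ = 4.1π²/2² ≈ 10.116
  n=2: λ₂ = 16.4π²/2² ≈ 40.465 (4× faster decay)
  n=3: λ₃ = 36.9π²/2² ≈ 91.047 (9× faster decay)
As t → ∞, higher modes decay exponentially faster. The n=1 mode dominates: T ~ c₁ sin(πx/2) e^{-λ₁t}.
Decay rate: λ₁ = 4.1π²/2² ≈ 10.116.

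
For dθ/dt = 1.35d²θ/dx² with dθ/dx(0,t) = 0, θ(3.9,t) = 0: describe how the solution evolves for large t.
θ → 0. Heat escapes through the Dirichlet boundary.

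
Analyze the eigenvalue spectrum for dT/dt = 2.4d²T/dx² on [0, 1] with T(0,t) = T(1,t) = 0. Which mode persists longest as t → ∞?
Eigenvalues: λₙ = 2.4n²π².
First three modes:
  n=1: λ₁ = 2.4π² ≈ 23.687
  n=2: λ₂ = 9.6π² ≈ 94.748 (4× faster decay)
  n=3: λ₃ = 21.6π² ≈ 213.183 (9× faster decay)
As t → ∞, higher modes decay exponentially faster. The n=1 mode dominates: T ~ c₁ sin(πx) e^{-λ₁t}.
Decay rate: λ₁ = 2.4π² ≈ 23.687.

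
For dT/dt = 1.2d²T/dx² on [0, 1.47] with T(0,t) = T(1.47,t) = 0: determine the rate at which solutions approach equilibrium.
Eigenvalues: λₙ = 1.2n²π²/1.47².
First three modes:
  n=1: λ₁ = 1.2π²/1.47² ≈ 5.481
  n=2: λ₂ = 4.8π²/1.47² ≈ 21.923 (4× faster decay)
  n=3: λ₃ = 10.8π²/1.47² ≈ 49.327 (9× faster decay)
As t → ∞, higher modes decay exponentially faster. The n=1 mode dominates: T ~ c₁ sin(πx/1.47) e^{-λ₁t}.
Decay rate: λ₁ = 1.2π²/1.47² ≈ 5.481.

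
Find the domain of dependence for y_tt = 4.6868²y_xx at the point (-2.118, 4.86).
Domain of dependence: [-24.895848, 20.659848]. Signals travel at speed 4.6868, so data within |x - -2.118| ≤ 4.6868·4.86 = 22.777848 can reach the point.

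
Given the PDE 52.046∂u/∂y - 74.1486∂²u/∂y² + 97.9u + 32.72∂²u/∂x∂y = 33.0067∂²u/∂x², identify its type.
Rewriting in standard form: -33.0067∂²u/∂x² + 32.72∂²u/∂x∂y - 74.1486∂²u/∂y² + 52.046∂u/∂y + 97.9u = 0. The second-order coefficients are A = -33.0067, B = 32.72, C = -74.1486. Since B² - 4AC = -8719.00398248 < 0, this is an elliptic PDE.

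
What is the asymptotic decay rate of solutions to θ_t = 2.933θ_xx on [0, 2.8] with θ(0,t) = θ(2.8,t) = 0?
Eigenvalues: λₙ = 2.933n²π²/2.8².
First three modes:
  n=1: λ₁ = 2.933π²/2.8² ≈ 3.692
  n=2: λ₂ = 11.732π²/2.8² ≈ 14.769 (4× faster decay)
  n=3: λ₃ = 26.397π²/2.8² ≈ 33.231 (9× faster decay)
As t → ∞, higher modes decay exponentially faster. The n=1 mode dominates: θ ~ c₁ sin(πx/2.8) e^{-λ₁t}.
Decay rate: λ₁ = 2.933π²/2.8² ≈ 3.692.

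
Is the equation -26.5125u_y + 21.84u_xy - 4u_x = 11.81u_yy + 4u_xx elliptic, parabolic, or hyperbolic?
Rewriting in standard form: -4u_xx + 21.84u_xy - 11.81u_yy - 4u_x - 26.5125u_y = 0. Computing B² - 4AC with A = -4, B = 21.84, C = -11.81: discriminant = 288.0256 (positive). Answer: hyperbolic.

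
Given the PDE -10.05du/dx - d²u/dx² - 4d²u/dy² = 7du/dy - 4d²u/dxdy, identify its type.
Rewriting in standard form: -d²u/dx² + 4d²u/dxdy - 4d²u/dy² - 10.05du/dx - 7du/dy = 0. The second-order coefficients are A = -1, B = 4, C = -4. Since B² - 4AC = 0 = 0, this is a parabolic PDE.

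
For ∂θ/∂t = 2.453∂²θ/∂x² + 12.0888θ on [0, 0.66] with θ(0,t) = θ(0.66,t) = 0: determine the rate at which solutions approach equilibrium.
Eigenvalues: λₙ = 2.453n²π²/0.66² - 12.0888.
First three modes:
  n=1: λ₁ = 2.453π²/0.66² - 12.0888 ≈ 43.49
  n=2: λ₂ = 9.812π²/0.66² - 12.0888 ≈ 210.227
  n=3: λ₃ = 22.077π²/0.66² - 12.0888 ≈ 488.121
Since 2.453π²/0.66² ≈ 55.579 > 12.0888, all λₙ > 0.
The n=1 mode decays slowest → dominates as t → ∞.
Asymptotic: θ ~ c₁ sin(πx/0.66) e^{-λ₁t} with decay rate λ₁ ≈ 43.49.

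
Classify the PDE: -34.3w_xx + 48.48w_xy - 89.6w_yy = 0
A = -34.3, B = 48.48, C = -89.6. Discriminant B² - 4AC = -9942.8096. Since -9942.8096 < 0, elliptic.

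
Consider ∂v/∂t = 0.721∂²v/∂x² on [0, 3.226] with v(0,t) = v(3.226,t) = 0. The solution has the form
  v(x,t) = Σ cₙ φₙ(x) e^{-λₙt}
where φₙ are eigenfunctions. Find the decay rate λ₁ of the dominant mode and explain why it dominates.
Eigenvalues: λₙ = 0.721n²π²/3.226².
First three modes:
  n=1: λ₁ = 0.721π²/3.226² ≈ 0.684
  n=2: λ₂ = 2.884π²/3.226² ≈ 2.735 (4× faster decay)
  n=3: λ₃ = 6.489π²/3.226² ≈ 6.154 (9× faster decay)
As t → ∞, higher modes decay exponentially faster. The n=1 mode dominates: v ~ c₁ sin(πx/3.226) e^{-λ₁t}.
Decay rate: λ₁ = 0.721π²/3.226² ≈ 0.684.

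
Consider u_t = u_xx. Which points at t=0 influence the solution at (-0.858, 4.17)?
The entire real line. The heat equation has infinite propagation speed: any initial disturbance instantly affects all points (though exponentially small far away).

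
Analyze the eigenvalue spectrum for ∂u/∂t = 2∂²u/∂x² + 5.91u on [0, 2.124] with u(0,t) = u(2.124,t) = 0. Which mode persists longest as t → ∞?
Eigenvalues: λₙ = 2n²π²/2.124² - 5.91.
First three modes:
  n=1: λ₁ = 2π²/2.124² - 5.91 ≈ -1.535
  n=2: λ₂ = 8π²/2.124² - 5.91 ≈ 11.592
  n=3: λ₃ = 18π²/2.124² - 5.91 ≈ 33.469
Since 2π²/2.124² ≈ 4.375 < 5.91, λ₁ < 0.
The n=1 mode grows fastest (−λₙ is largest for n=1) → dominates.
Asymptotic: u ~ c₁ sin(πx/2.124) e^{1.535t} (exponential growth at rate −λ₁ ≈ 1.535).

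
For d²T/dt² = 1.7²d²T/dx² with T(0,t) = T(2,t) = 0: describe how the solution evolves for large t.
T oscillates (no decay). Energy is conserved; the solution oscillates indefinitely as standing waves.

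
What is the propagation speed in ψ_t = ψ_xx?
Infinite. The heat equation is parabolic, not hyperbolic, so disturbances propagate instantly.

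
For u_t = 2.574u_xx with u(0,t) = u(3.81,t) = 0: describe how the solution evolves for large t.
u → 0. Heat diffuses out through both boundaries.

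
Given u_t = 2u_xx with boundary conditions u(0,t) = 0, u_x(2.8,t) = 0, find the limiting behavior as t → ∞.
u → 0. Heat escapes through the Dirichlet boundary.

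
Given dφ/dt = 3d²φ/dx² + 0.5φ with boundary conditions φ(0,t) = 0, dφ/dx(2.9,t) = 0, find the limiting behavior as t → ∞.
φ → 0. Diffusion dominates reaction (r=0.5 < κπ²/(4L²)≈0.88); solution decays.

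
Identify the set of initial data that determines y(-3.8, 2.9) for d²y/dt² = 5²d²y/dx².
Domain of dependence: [-18.3, 10.7]. Signals travel at speed 5, so data within |x - -3.8| ≤ 5·2.9 = 14.5 can reach the point.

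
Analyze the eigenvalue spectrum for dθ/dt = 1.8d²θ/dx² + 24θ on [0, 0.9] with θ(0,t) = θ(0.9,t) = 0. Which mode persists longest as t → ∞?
Eigenvalues: λₙ = 1.8n²π²/0.9² - 24.
First three modes:
  n=1: λ₁ = 1.8π²/0.9² - 24 ≈ -2.068
  n=2: λ₂ = 7.2π²/0.9² - 24 ≈ 63.73
  n=3: λ₃ = 16.2π²/0.9² - 24 ≈ 173.392
Since 1.8π²/0.9² ≈ 21.932 < 24, λ₁ < 0.
The n=1 mode grows fastest (−λₙ is largest for n=1) → dominates.
Asymptotic: θ ~ c₁ sin(πx/0.9) e^{2.068t} (exponential growth at rate −λ₁ ≈ 2.068).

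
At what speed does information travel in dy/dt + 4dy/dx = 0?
Speed = 4. Information travels along x - 4t = const (rightward).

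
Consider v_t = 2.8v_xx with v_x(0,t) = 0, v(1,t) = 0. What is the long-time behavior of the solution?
As t → ∞, v → 0. Heat escapes through the Dirichlet boundary.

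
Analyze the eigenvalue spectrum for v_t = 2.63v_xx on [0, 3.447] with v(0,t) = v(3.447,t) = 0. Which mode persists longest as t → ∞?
Eigenvalues: λₙ = 2.63n²π²/3.447².
First three modes:
  n=1: λ₁ = 2.63π²/3.447² ≈ 2.185
  n=2: λ₂ = 10.52π²/3.447² ≈ 8.738 (4× faster decay)
  n=3: λ₃ = 23.67π²/3.447² ≈ 19.661 (9× faster decay)
As t → ∞, higher modes decay exponentially faster. The n=1 mode dominates: v ~ c₁ sin(πx/3.447) e^{-λ₁t}.
Decay rate: λ₁ = 2.63π²/3.447² ≈ 2.185.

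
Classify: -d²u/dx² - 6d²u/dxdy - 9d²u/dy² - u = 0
Parabolic (discriminant = 0).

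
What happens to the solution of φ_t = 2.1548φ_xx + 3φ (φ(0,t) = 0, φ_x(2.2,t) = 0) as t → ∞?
φ grows unboundedly. Reaction dominates diffusion (r=3 > κπ²/(4L²)≈1.1); solution grows exponentially.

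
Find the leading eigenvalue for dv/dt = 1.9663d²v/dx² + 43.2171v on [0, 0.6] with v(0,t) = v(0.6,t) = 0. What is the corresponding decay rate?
Eigenvalues: λₙ = 1.9663n²π²/0.6² - 43.2171.
First three modes:
  n=1: λ₁ = 1.9663π²/0.6² - 43.2171 ≈ 10.69
  n=2: λ₂ = 7.8652π²/0.6² - 43.2171 ≈ 172.412
  n=3: λ₃ = 17.6967π²/0.6² - 43.2171 ≈ 441.948
Since 1.9663π²/0.6² ≈ 53.907 > 43.2171, all λₙ > 0.
The n=1 mode decays slowest → dominates as t → ∞.
Asymptotic: v ~ c₁ sin(πx/0.6) e^{-λ₁t} with decay rate λ₁ ≈ 10.69.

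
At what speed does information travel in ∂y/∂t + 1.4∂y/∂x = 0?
Speed = 1.4. Information travels along x - 1.4t = const (rightward).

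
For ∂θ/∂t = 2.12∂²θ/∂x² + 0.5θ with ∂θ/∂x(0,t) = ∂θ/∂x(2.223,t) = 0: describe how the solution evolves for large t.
θ grows unboundedly. With Neumann BCs the constant mode has diffusion eigenvalue 0, so any r > 0 makes it grow like e^(0.5t); solution grows exponentially.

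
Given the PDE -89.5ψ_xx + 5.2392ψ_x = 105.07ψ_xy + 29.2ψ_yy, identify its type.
Rewriting in standard form: -89.5ψ_xx - 105.07ψ_xy - 29.2ψ_yy + 5.2392ψ_x = 0. The second-order coefficients are A = -89.5, B = -105.07, C = -29.2. Since B² - 4AC = 586.1049 > 0, this is a hyperbolic PDE.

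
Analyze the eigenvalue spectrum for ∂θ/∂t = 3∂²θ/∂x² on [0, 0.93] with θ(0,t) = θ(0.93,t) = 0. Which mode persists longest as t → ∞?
Eigenvalues: λₙ = 3n²π²/0.93².
First three modes:
  n=1: λ₁ = 3π²/0.93² ≈ 34.234
  n=2: λ₂ = 12π²/0.93² ≈ 136.935 (4× faster decay)
  n=3: λ₃ = 27π²/0.93² ≈ 308.104 (9× faster decay)
As t → ∞, higher modes decay exponentially faster. The n=1 mode dominates: θ ~ c₁ sin(πx/0.93) e^{-λ₁t}.
Decay rate: λ₁ = 3π²/0.93² ≈ 34.234.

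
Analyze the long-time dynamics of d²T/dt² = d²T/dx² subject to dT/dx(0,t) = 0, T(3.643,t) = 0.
Long-time behavior: T oscillates (no decay). Energy is conserved; the solution oscillates indefinitely as standing waves.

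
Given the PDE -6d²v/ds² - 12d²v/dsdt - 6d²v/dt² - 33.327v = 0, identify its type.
The second-order coefficients are A = -6, B = -12, C = -6. Since B² - 4AC = 0 = 0, this is a parabolic PDE.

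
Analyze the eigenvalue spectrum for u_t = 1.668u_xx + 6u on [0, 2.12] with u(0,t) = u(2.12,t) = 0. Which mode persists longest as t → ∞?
Eigenvalues: λₙ = 1.668n²π²/2.12² - 6.
First three modes:
  n=1: λ₁ = 1.668π²/2.12² - 6 ≈ -2.337
  n=2: λ₂ = 6.672π²/2.12² - 6 ≈ 8.652
  n=3: λ₃ = 15.012π²/2.12² - 6 ≈ 26.966
Since 1.668π²/2.12² ≈ 3.663 < 6, λ₁ < 0.
The n=1 mode grows fastest (−λₙ is largest for n=1) → dominates.
Asymptotic: u ~ c₁ sin(πx/2.12) e^{2.337t} (exponential growth at rate −λ₁ ≈ 2.337).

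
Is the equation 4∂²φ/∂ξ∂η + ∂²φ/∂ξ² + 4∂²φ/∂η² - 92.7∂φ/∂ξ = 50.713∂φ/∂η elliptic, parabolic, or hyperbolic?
Rewriting in standard form: ∂²φ/∂ξ² + 4∂²φ/∂ξ∂η + 4∂²φ/∂η² - 92.7∂φ/∂ξ - 50.713∂φ/∂η = 0. Computing B² - 4AC with A = 1, B = 4, C = 4: discriminant = 0 (zero). Answer: parabolic.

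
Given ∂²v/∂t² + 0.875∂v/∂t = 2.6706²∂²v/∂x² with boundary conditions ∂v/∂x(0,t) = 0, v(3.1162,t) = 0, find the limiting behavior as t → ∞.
v → 0. Damping (γ=0.875) dissipates energy; oscillations decay exponentially.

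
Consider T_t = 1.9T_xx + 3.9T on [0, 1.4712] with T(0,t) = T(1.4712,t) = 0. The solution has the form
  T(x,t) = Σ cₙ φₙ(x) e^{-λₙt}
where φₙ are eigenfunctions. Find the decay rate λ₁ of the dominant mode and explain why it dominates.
Eigenvalues: λₙ = 1.9n²π²/1.4712² - 3.9.
First three modes:
  n=1: λ₁ = 1.9π²/1.4712² - 3.9 ≈ 4.764
  n=2: λ₂ = 7.6π²/1.4712² - 3.9 ≈ 30.755
  n=3: λ₃ = 17.1π²/1.4712² - 3.9 ≈ 74.074
Since 1.9π²/1.4712² ≈ 8.664 > 3.9, all λₙ > 0.
The n=1 mode decays slowest → dominates as t → ∞.
Asymptotic: T ~ c₁ sin(πx/1.4712) e^{-λ₁t} with decay rate λ₁ ≈ 4.764.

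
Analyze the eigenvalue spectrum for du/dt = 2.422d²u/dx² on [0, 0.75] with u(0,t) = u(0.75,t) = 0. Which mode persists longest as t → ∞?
Eigenvalues: λₙ = 2.422n²π²/0.75².
First three modes:
  n=1: λ₁ = 2.422π²/0.75² ≈ 42.496
  n=2: λ₂ = 9.688π²/0.75² ≈ 169.985 (4× faster decay)
  n=3: λ₃ = 21.798π²/0.75² ≈ 382.467 (9× faster decay)
As t → ∞, higher modes decay exponentially faster. The n=1 mode dominates: u ~ c₁ sin(πx/0.75) e^{-λ₁t}.
Decay rate: λ₁ = 2.422π²/0.75² ≈ 42.496.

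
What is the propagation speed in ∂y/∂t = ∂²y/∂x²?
Infinite. The heat equation is parabolic, not hyperbolic, so disturbances propagate instantly.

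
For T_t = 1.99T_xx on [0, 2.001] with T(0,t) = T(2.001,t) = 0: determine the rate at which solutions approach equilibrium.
Eigenvalues: λₙ = 1.99n²π²/2.001².
First three modes:
  n=1: λ₁ = 1.99π²/2.001² ≈ 4.905
  n=2: λ₂ = 7.96π²/2.001² ≈ 19.621 (4× faster decay)
  n=3: λ₃ = 17.91π²/2.001² ≈ 44.147 (9× faster decay)
As t → ∞, higher modes decay exponentially faster. The n=1 mode dominates: T ~ c₁ sin(πx/2.001) e^{-λ₁t}.
Decay rate: λ₁ = 1.99π²/2.001² ≈ 4.905.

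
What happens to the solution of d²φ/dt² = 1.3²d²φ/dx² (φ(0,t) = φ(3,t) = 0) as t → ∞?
φ oscillates (no decay). Energy is conserved; the solution oscillates indefinitely as standing waves.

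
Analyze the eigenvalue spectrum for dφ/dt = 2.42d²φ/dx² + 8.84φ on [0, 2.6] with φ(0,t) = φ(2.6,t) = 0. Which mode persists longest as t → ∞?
Eigenvalues: λₙ = 2.42n²π²/2.6² - 8.84.
First three modes:
  n=1: λ₁ = 2.42π²/2.6² - 8.84 ≈ -5.307
  n=2: λ₂ = 9.68π²/2.6² - 8.84 ≈ 5.293
  n=3: λ₃ = 21.78π²/2.6² - 8.84 ≈ 22.959
Since 2.42π²/2.6² ≈ 3.533 < 8.84, λ₁ < 0.
The n=1 mode grows fastest (−λₙ is largest for n=1) → dominates.
Asymptotic: φ ~ c₁ sin(πx/2.6) e^{5.307t} (exponential growth at rate −λ₁ ≈ 5.307).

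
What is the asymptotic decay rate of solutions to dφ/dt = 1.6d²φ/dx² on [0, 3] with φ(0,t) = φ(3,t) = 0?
Eigenvalues: λₙ = 1.6n²π²/3².
First three modes:
  n=1: λ₁ = 1.6π²/3² ≈ 1.755
  n=2: λ₂ = 6.4π²/3² ≈ 7.018 (4× faster decay)
  n=3: λ₃ = 14.4π²/3² ≈ 15.791 (9× faster decay)
As t → ∞, higher modes decay exponentially faster. The n=1 mode dominates: φ ~ c₁ sin(πx/3) e^{-λ₁t}.
Decay rate: λ₁ = 1.6π²/3² ≈ 1.755.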